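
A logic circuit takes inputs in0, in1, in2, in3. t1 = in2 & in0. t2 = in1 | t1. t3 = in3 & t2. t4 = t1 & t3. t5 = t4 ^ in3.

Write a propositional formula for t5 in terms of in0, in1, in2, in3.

t1 = in2 & in0
t2 = in1 | t1 = in1 | (in2 & in0)
t3 = in3 & t2 = in3 & (in1 | (in2 & in0))
t4 = t1 & t3 = (in2 & in0) & (in3 & (in1 | (in2 & in0)))
t5 = t4 ^ in3 = ((in2 & in0) & (in3 & (in1 | (in2 & in0)))) ^ in3

((in2 & in0) & (in3 & (in1 | (in2 & in0)))) ^ in3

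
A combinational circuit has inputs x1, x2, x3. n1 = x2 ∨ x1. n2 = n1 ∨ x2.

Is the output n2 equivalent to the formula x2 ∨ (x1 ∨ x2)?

Yes

n1 = x2 ∨ x1
n2 = n1 ∨ x2 = (x2 ∨ x1) ∨ x2
At x1=0, x2=0, x3=0: circuit gives 0, formula gives 0.
At x1=0, x2=1, x3=0: circuit gives 1, formula gives 1.
Agrees on all 8 inputs.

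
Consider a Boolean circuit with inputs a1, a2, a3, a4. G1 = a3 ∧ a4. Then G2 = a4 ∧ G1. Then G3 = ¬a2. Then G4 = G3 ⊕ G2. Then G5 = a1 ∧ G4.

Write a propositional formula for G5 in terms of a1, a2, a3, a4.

G1 = a3 ∧ a4
G2 = a4 ∧ G1 = a4 ∧ (a3 ∧ a4)
G3 = ¬a2
G4 = G3 ⊕ G2 = ¬a2 ⊕ (a4 ∧ (a3 ∧ a4))
G5 = a1 ∧ G4 = a1 ∧ (¬a2 ⊕ (a4 ∧ (a3 ∧ a4)))

a1 ∧ (¬a2 ⊕ (a4 ∧ (a3 ∧ a4)))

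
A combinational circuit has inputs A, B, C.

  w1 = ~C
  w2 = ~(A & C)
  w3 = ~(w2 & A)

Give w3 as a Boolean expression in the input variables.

~((~(A & C)) & A)

w2 = ~(A & C)
w3 = ~(w2 & A) = ~((~(A & C)) & A)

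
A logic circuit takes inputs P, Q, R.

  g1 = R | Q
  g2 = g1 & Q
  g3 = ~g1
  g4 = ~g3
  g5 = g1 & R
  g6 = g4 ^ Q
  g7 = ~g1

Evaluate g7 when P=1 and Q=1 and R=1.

g1 = 1 | 1 = 1
g7 = ~1 = 0

0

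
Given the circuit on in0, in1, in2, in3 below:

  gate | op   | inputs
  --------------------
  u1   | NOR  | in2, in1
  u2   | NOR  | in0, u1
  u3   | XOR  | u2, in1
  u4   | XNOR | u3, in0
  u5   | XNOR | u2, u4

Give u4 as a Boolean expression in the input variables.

u1 = in2 NOR in1
u2 = in0 NOR u1 = in0 NOR (in2 NOR in1)
u3 = u2 XOR in1 = (in0 NOR (in2 NOR in1)) XOR in1
u4 = u3 XNOR in0 = ((in0 NOR (in2 NOR in1)) XOR in1) XNOR in0

((in0 NOR (in2 NOR in1)) XOR in1) XNOR in0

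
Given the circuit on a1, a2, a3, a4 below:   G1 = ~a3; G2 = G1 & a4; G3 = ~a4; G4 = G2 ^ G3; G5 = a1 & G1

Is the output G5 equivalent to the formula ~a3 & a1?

G1 = ~a3
G5 = a1 & G1 = a1 & ~a3
At a1=0, a2=0, a3=0, a4=0: circuit gives 0, formula gives 0.
At a1=1, a2=0, a3=0, a4=0: circuit gives 1, formula gives 1.
Agrees on all 16 inputs.

Yes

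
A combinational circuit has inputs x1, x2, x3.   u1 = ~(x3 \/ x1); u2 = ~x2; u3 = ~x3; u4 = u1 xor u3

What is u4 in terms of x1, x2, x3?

(~(x3 \/ x1)) xor ~x3

u1 = ~(x3 \/ x1)
u3 = ~x3
u4 = u1 xor u3 = (~(x3 \/ x1)) xor ~x3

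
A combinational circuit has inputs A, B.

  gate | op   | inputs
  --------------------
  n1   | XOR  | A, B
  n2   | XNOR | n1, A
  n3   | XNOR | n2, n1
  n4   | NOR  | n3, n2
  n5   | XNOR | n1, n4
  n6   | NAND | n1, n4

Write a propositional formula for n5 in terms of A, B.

(A XOR B) XNOR ((((A XOR B) XNOR A) XNOR (A XOR B)) NOR ((A XOR B) XNOR A))

n1 = A XOR B
n2 = n1 XNOR A = (A XOR B) XNOR A
n3 = n2 XNOR n1 = ((A XOR B) XNOR A) XNOR (A XOR B)
n4 = n3 NOR n2 = (((A XOR B) XNOR A) XNOR (A XOR B)) NOR ((A XOR B) XNOR A)
n5 = n1 XNOR n4 = (A XOR B) XNOR ((((A XOR B) XNOR A) XNOR (A XOR B)) NOR ((A XOR B) XNOR A))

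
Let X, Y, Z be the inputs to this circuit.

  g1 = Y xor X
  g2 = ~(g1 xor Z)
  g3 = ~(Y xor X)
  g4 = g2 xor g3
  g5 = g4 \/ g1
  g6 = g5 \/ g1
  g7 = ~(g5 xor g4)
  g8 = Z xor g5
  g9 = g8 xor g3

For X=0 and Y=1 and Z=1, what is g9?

g1 = 1 xor 0 = 1
g2 = ~(1 xor 1) = 1
g3 = ~(1 xor 0) = 0
g4 = 1 xor 0 = 1
g5 = 1 \/ 1 = 1
g8 = 1 xor 1 = 0
g9 = 0 xor 0 = 0

0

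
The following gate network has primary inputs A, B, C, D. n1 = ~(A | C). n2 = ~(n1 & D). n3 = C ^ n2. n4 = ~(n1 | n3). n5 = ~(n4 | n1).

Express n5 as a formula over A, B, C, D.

n1 = ~(A | C)
n2 = ~(n1 & D) = ~((~(A | C)) & D)
n3 = C ^ n2 = C ^ (~((~(A | C)) & D))
n4 = ~(n1 | n3) = ~((~(A | C)) | (C ^ (~((~(A | C)) & D))))
n5 = ~(n4 | n1) = ~((~((~(A | C)) | (C ^ (~((~(A | C)) & D))))) | (~(A | C)))

~((~((~(A | C)) | (C ^ (~((~(A | C)) & D))))) | (~(A | C)))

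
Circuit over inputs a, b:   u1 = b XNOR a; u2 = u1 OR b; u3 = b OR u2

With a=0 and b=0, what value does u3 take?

u1 = 0 XNOR 0 = 1
u2 = 1 OR 0 = 1
u3 = 0 OR 1 = 1

1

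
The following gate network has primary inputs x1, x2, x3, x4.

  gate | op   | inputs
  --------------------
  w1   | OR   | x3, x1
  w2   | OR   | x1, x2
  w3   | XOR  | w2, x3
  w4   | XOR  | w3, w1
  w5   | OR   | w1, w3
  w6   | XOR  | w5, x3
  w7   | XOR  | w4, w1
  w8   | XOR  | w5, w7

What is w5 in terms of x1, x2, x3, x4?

w1 = x3 OR x1
w2 = x1 OR x2
w3 = w2 XOR x3 = (x1 OR x2) XOR x3
w5 = w1 OR w3 = (x3 OR x1) OR ((x1 OR x2) XOR x3)

(x3 OR x1) OR ((x1 OR x2) XOR x3)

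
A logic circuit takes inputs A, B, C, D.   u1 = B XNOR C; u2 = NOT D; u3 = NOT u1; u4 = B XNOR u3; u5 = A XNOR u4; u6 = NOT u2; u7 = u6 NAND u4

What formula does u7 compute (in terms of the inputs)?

u1 = B XNOR C
u2 = NOT D
u3 = NOT u1 = NOT (B XNOR C)
u4 = B XNOR u3 = B XNOR NOT (B XNOR C)
u6 = NOT u2 = NOT NOT D
u7 = u6 NAND u4 = NOT NOT D NAND (B XNOR NOT (B XNOR C))

NOT NOT D NAND (B XNOR NOT (B XNOR C))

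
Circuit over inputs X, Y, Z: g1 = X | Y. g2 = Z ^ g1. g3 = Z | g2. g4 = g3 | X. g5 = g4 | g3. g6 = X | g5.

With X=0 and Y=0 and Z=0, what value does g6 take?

0

g1 = 0 | 0 = 0
g2 = 0 ^ 0 = 0
g3 = 0 | 0 = 0
g4 = 0 | 0 = 0
g5 = 0 | 0 = 0
g6 = 0 | 0 = 0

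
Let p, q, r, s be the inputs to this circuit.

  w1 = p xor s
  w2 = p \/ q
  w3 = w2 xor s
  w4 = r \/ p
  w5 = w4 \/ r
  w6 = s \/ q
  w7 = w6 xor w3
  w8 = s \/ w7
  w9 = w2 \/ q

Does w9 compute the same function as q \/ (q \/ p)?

w2 = p \/ q
w9 = w2 \/ q = (p \/ q) \/ q
At p=0, q=0, r=0, s=0: circuit gives 0, formula gives 0.
At p=0, q=1, r=0, s=0: circuit gives 1, formula gives 1.
Agrees on all 16 inputs.

Yes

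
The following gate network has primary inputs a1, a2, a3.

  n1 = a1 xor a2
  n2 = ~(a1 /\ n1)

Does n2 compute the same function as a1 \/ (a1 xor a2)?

No

n1 = a1 xor a2
n2 = ~(a1 /\ n1) = ~(a1 /\ (a1 xor a2))
At a1=0, a2=0, a3=0: circuit gives 1, formula gives 0.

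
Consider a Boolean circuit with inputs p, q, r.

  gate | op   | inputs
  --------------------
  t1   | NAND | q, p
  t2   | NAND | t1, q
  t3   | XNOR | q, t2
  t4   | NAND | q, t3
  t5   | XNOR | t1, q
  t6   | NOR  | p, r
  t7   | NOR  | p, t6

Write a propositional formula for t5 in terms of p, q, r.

t1 = q NAND p
t5 = t1 XNOR q = (q NAND p) XNOR q

(q NAND p) XNOR q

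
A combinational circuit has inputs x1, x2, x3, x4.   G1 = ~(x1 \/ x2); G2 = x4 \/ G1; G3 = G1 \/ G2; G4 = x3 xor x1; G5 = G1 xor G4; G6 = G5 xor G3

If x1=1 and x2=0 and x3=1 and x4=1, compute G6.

G1 = ~(1 \/ 0) = 0
G2 = 1 \/ 0 = 1
G3 = 0 \/ 1 = 1
G4 = 1 xor 1 = 0
G5 = 0 xor 0 = 0
G6 = 0 xor 1 = 1

1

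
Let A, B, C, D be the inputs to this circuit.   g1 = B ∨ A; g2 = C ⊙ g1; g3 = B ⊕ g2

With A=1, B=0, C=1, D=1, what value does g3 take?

1

g1 = 0 ∨ 1 = 1
g2 = 1 ⊙ 1 = 1
g3 = 0 ⊕ 1 = 1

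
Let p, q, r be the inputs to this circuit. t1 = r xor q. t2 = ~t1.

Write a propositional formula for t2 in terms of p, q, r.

~(r xor q)

t1 = r xor q
t2 = ~t1 = ~(r xor q)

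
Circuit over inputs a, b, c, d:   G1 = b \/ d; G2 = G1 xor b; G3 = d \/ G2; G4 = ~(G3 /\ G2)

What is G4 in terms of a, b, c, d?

~((d \/ ((b \/ d) xor b)) /\ ((b \/ d) xor b))

G1 = b \/ d
G2 = G1 xor b = (b \/ d) xor b
G3 = d \/ G2 = d \/ ((b \/ d) xor b)
G4 = ~(G3 /\ G2) = ~((d \/ ((b \/ d) xor b)) /\ ((b \/ d) xor b))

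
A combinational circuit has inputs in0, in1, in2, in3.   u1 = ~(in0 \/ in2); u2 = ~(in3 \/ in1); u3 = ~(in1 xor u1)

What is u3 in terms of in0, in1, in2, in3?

~(in1 xor (~(in0 \/ in2)))

u1 = ~(in0 \/ in2)
u3 = ~(in1 xor u1) = ~(in1 xor (~(in0 \/ in2)))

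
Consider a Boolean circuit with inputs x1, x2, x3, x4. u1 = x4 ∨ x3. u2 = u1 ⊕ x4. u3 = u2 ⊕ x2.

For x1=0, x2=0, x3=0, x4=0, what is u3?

u1 = 0 ∨ 0 = 0
u2 = 0 ⊕ 0 = 0
u3 = 0 ⊕ 0 = 0

0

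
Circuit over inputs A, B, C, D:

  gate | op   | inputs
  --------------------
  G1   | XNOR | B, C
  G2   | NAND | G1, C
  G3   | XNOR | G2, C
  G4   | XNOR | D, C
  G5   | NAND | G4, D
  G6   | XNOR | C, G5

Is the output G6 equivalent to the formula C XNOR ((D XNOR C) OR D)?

No

G4 = D XNOR C
G5 = G4 NAND D = (D XNOR C) NAND D
G6 = C XNOR G5 = C XNOR ((D XNOR C) NAND D)
At A=0, B=0, C=1, D=0: circuit gives 1, formula gives 0.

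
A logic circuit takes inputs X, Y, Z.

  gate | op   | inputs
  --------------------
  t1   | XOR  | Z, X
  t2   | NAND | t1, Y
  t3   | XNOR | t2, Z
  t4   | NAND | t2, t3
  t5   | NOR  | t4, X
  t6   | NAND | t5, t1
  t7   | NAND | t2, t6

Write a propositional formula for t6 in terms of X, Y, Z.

((((Z XOR X) NAND Y) NAND (((Z XOR X) NAND Y) XNOR Z)) NOR X) NAND (Z XOR X)

t1 = Z XOR X
t2 = t1 NAND Y = (Z XOR X) NAND Y
t3 = t2 XNOR Z = ((Z XOR X) NAND Y) XNOR Z
t4 = t2 NAND t3 = ((Z XOR X) NAND Y) NAND (((Z XOR X) NAND Y) XNOR Z)
t5 = t4 NOR X = (((Z XOR X) NAND Y) NAND (((Z XOR X) NAND Y) XNOR Z)) NOR X
t6 = t5 NAND t1 = ((((Z XOR X) NAND Y) NAND (((Z XOR X) NAND Y) XNOR Z)) NOR X) NAND (Z XOR X)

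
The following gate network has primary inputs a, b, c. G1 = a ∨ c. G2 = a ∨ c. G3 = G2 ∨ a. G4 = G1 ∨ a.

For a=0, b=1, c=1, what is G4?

1

G1 = 0 ∨ 1 = 1
G4 = 1 ∨ 0 = 1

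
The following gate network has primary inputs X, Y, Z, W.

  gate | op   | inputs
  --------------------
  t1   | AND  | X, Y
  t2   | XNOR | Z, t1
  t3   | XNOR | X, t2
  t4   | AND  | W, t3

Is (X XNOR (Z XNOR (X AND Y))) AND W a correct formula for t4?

Yes

t1 = X AND Y
t2 = Z XNOR t1 = Z XNOR (X AND Y)
t3 = X XNOR t2 = X XNOR (Z XNOR (X AND Y))
t4 = W AND t3 = W AND (X XNOR (Z XNOR (X AND Y)))
At X=0, Y=0, Z=0, W=0: circuit gives 0, formula gives 0.
At X=0, Y=0, Z=1, W=1: circuit gives 1, formula gives 1.
Agrees on all 16 inputs.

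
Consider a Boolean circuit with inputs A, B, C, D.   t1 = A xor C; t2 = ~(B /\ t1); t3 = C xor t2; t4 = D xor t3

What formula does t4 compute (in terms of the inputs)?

D xor (C xor (~(B /\ (A xor C))))

t1 = A xor C
t2 = ~(B /\ t1) = ~(B /\ (A xor C))
t3 = C xor t2 = C xor (~(B /\ (A xor C)))
t4 = D xor t3 = D xor (C xor (~(B /\ (A xor C))))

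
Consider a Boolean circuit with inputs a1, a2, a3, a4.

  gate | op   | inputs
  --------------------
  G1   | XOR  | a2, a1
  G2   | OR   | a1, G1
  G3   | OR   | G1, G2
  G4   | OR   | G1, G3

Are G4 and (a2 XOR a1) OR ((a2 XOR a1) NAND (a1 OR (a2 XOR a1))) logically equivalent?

G1 = a2 XOR a1
G2 = a1 OR G1 = a1 OR (a2 XOR a1)
G3 = G1 OR G2 = (a2 XOR a1) OR (a1 OR (a2 XOR a1))
G4 = G1 OR G3 = (a2 XOR a1) OR ((a2 XOR a1) OR (a1 OR (a2 XOR a1)))
At a1=0, a2=0, a3=0, a4=0: circuit gives 0, formula gives 1.

No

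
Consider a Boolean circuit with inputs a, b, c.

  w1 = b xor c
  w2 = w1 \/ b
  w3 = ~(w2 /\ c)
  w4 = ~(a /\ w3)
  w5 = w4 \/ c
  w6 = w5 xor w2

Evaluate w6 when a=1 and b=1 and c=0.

w1 = 1 xor 0 = 1
w2 = 1 \/ 1 = 1
w3 = ~(1 /\ 0) = 1
w4 = ~(1 /\ 1) = 0
w5 = 0 \/ 0 = 0
w6 = 0 xor 1 = 1

1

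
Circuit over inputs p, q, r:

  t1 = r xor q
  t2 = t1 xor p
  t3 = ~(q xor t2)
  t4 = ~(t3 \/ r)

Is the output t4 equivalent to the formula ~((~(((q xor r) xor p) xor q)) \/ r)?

Yes

t1 = r xor q
t2 = t1 xor p = (r xor q) xor p
t3 = ~(q xor t2) = ~(q xor ((r xor q) xor p))
t4 = ~(t3 \/ r) = ~((~(q xor ((r xor q) xor p))) \/ r)
At p=0, q=0, r=0: circuit gives 0, formula gives 0.
At p=1, q=0, r=0: circuit gives 1, formula gives 1.
Agrees on all 8 inputs.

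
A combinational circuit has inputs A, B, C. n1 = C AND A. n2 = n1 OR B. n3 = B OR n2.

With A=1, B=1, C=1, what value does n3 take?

n1 = 1 AND 1 = 1
n2 = 1 OR 1 = 1
n3 = 1 OR 1 = 1

1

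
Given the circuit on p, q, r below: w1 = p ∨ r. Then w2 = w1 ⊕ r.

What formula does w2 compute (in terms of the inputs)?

(p ∨ r) ⊕ r

w1 = p ∨ r
w2 = w1 ⊕ r = (p ∨ r) ⊕ r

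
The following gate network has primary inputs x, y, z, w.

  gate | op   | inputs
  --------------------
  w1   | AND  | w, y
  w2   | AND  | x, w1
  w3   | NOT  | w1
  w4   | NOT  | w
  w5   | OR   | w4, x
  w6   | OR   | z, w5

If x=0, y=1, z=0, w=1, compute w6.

0

w4 = NOT 1 = 0
w5 = 0 OR 0 = 0
w6 = 0 OR 0 = 0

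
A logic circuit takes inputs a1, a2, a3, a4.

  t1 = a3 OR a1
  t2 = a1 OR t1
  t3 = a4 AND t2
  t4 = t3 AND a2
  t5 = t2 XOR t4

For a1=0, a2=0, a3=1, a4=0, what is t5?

t1 = 1 OR 0 = 1
t2 = 0 OR 1 = 1
t3 = 0 AND 1 = 0
t4 = 0 AND 0 = 0
t5 = 1 XOR 0 = 1

1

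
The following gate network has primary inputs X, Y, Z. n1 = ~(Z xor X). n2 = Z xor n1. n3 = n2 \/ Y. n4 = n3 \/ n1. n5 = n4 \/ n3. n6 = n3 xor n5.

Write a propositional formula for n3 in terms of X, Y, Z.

(Z xor (~(Z xor X))) \/ Y

n1 = ~(Z xor X)
n2 = Z xor n1 = Z xor (~(Z xor X))
n3 = n2 \/ Y = (Z xor (~(Z xor X))) \/ Y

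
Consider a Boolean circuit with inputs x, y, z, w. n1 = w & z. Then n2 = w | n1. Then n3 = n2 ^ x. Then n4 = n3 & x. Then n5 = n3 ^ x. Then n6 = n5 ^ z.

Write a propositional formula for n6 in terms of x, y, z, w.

n1 = w & z
n2 = w | n1 = w | (w & z)
n3 = n2 ^ x = (w | (w & z)) ^ x
n5 = n3 ^ x = ((w | (w & z)) ^ x) ^ x
n6 = n5 ^ z = (((w | (w & z)) ^ x) ^ x) ^ z

(((w | (w & z)) ^ x) ^ x) ^ z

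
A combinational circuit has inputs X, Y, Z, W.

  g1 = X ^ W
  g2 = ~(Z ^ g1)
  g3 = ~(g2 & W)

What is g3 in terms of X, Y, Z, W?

g1 = X ^ W
g2 = ~(Z ^ g1) = ~(Z ^ (X ^ W))
g3 = ~(g2 & W) = ~((~(Z ^ (X ^ W))) & W)

~((~(Z ^ (X ^ W))) & W)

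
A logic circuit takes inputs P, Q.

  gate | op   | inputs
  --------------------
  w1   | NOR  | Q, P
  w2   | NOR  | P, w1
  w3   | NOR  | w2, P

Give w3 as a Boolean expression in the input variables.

(P NOR (Q NOR P)) NOR P

w1 = Q NOR P
w2 = P NOR w1 = P NOR (Q NOR P)
w3 = w2 NOR P = (P NOR (Q NOR P)) NOR P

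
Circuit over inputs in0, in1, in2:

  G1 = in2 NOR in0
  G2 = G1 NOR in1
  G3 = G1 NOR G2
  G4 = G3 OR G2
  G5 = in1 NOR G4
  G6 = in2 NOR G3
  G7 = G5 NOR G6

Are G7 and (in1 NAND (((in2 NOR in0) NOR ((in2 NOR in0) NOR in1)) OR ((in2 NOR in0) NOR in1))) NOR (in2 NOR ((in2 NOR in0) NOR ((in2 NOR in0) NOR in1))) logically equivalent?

No

G1 = in2 NOR in0
G2 = G1 NOR in1 = (in2 NOR in0) NOR in1
G3 = G1 NOR G2 = (in2 NOR in0) NOR ((in2 NOR in0) NOR in1)
G4 = G3 OR G2 = ((in2 NOR in0) NOR ((in2 NOR in0) NOR in1)) OR ((in2 NOR in0) NOR in1)
G5 = in1 NOR G4 = in1 NOR (((in2 NOR in0) NOR ((in2 NOR in0) NOR in1)) OR ((in2 NOR in0) NOR in1))
G6 = in2 NOR G3 = in2 NOR ((in2 NOR in0) NOR ((in2 NOR in0) NOR in1))
G7 = G5 NOR G6 = (in1 NOR (((in2 NOR in0) NOR ((in2 NOR in0) NOR in1)) OR ((in2 NOR in0) NOR in1))) NOR (in2 NOR ((in2 NOR in0) NOR ((in2 NOR in0) NOR in1)))
At in0=0, in1=0, in2=1: circuit gives 1, formula gives 0.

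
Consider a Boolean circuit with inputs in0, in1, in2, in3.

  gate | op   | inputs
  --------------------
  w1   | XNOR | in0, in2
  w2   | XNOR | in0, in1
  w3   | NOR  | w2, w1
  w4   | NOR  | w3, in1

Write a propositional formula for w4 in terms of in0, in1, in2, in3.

((in0 XNOR in1) NOR (in0 XNOR in2)) NOR in1

w1 = in0 XNOR in2
w2 = in0 XNOR in1
w3 = w2 NOR w1 = (in0 XNOR in1) NOR (in0 XNOR in2)
w4 = w3 NOR in1 = ((in0 XNOR in1) NOR (in0 XNOR in2)) NOR in1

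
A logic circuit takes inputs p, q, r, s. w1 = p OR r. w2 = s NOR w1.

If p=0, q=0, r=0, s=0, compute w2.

w1 = 0 OR 0 = 0
w2 = 0 NOR 0 = 1

1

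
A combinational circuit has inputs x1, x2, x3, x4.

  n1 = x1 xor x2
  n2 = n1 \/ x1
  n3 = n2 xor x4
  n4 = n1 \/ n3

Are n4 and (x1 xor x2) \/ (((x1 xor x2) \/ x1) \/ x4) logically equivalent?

n1 = x1 xor x2
n2 = n1 \/ x1 = (x1 xor x2) \/ x1
n3 = n2 xor x4 = ((x1 xor x2) \/ x1) xor x4
n4 = n1 \/ n3 = (x1 xor x2) \/ (((x1 xor x2) \/ x1) xor x4)
At x1=1, x2=1, x3=0, x4=1: circuit gives 0, formula gives 1.

No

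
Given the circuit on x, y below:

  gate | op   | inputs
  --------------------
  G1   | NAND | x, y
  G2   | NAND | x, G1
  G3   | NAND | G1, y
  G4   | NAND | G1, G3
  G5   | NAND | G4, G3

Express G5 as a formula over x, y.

G1 = x NAND y
G3 = G1 NAND y = (x NAND y) NAND y
G4 = G1 NAND G3 = (x NAND y) NAND ((x NAND y) NAND y)
G5 = G4 NAND G3 = ((x NAND y) NAND ((x NAND y) NAND y)) NAND ((x NAND y) NAND y)

((x NAND y) NAND ((x NAND y) NAND y)) NAND ((x NAND y) NAND y)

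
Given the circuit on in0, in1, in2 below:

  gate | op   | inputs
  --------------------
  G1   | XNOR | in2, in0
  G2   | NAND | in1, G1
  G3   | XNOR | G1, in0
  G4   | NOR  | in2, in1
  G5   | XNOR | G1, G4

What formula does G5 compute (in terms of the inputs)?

G1 = in2 XNOR in0
G4 = in2 NOR in1
G5 = G1 XNOR G4 = (in2 XNOR in0) XNOR (in2 NOR in1)

(in2 XNOR in0) XNOR (in2 NOR in1)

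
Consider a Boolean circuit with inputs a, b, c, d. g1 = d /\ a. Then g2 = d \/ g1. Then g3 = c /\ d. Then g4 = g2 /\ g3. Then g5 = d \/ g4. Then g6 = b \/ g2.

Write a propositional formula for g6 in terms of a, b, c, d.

b \/ (d \/ (d /\ a))

g1 = d /\ a
g2 = d \/ g1 = d \/ (d /\ a)
g6 = b \/ g2 = b \/ (d \/ (d /\ a))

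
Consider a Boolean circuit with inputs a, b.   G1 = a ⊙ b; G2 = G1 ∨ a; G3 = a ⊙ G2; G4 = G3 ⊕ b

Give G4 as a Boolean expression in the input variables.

(a ⊙ ((a ⊙ b) ∨ a)) ⊕ b

G1 = a ⊙ b
G2 = G1 ∨ a = (a ⊙ b) ∨ a
G3 = a ⊙ G2 = a ⊙ ((a ⊙ b) ∨ a)
G4 = G3 ⊕ b = (a ⊙ ((a ⊙ b) ∨ a)) ⊕ b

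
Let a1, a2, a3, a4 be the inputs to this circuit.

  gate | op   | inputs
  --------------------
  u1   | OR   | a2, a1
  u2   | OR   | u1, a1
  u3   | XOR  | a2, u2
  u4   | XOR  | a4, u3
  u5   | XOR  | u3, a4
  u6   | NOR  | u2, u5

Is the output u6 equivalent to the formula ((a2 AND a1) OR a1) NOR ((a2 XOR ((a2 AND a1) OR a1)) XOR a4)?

u1 = a2 OR a1
u2 = u1 OR a1 = (a2 OR a1) OR a1
u3 = a2 XOR u2 = a2 XOR ((a2 OR a1) OR a1)
u5 = u3 XOR a4 = (a2 XOR ((a2 OR a1) OR a1)) XOR a4
u6 = u2 NOR u5 = ((a2 OR a1) OR a1) NOR ((a2 XOR ((a2 OR a1) OR a1)) XOR a4)
At a1=0, a2=1, a3=0, a4=1: circuit gives 0, formula gives 1.

No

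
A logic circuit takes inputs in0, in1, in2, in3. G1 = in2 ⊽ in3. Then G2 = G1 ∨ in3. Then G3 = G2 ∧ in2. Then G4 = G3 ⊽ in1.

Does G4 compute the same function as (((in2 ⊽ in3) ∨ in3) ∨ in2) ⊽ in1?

No

G1 = in2 ⊽ in3
G2 = G1 ∨ in3 = (in2 ⊽ in3) ∨ in3
G3 = G2 ∧ in2 = ((in2 ⊽ in3) ∨ in3) ∧ in2
G4 = G3 ⊽ in1 = (((in2 ⊽ in3) ∨ in3) ∧ in2) ⊽ in1
At in0=0, in1=0, in2=0, in3=0: circuit gives 1, formula gives 0.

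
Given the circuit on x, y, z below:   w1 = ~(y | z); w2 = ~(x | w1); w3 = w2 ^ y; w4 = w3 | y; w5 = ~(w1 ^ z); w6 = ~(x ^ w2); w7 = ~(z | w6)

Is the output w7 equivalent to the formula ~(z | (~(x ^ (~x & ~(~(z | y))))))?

w1 = ~(y | z)
w2 = ~(x | w1) = ~(x | (~(y | z)))
w6 = ~(x ^ w2) = ~(x ^ (~(x | (~(y | z)))))
w7 = ~(z | w6) = ~(z | (~(x ^ (~(x | (~(y | z)))))))
At x=0, y=0, z=0: circuit gives 0, formula gives 0.
At x=0, y=1, z=0: circuit gives 1, formula gives 1.
Agrees on all 8 inputs.

Yes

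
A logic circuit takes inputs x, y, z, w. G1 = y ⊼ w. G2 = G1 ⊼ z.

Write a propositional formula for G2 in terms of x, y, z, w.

(y ⊼ w) ⊼ z

G1 = y ⊼ w
G2 = G1 ⊼ z = (y ⊼ w) ⊼ z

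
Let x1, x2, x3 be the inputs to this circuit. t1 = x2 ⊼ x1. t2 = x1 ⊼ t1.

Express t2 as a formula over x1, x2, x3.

t1 = x2 ⊼ x1
t2 = x1 ⊼ t1 = x1 ⊼ (x2 ⊼ x1)

x1 ⊼ (x2 ⊼ x1)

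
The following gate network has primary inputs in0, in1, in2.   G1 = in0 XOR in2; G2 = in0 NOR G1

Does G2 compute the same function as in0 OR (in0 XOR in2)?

No

G1 = in0 XOR in2
G2 = in0 NOR G1 = in0 NOR (in0 XOR in2)
At in0=0, in1=0, in2=0: circuit gives 1, formula gives 0.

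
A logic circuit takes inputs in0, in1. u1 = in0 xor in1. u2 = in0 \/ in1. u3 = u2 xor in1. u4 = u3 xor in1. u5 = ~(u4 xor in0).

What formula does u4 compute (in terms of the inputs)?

u2 = in0 \/ in1
u3 = u2 xor in1 = (in0 \/ in1) xor in1
u4 = u3 xor in1 = ((in0 \/ in1) xor in1) xor in1

((in0 \/ in1) xor in1) xor in1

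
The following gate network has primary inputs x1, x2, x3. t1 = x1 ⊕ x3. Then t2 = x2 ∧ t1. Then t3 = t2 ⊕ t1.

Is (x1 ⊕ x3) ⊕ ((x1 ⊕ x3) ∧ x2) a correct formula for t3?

t1 = x1 ⊕ x3
t2 = x2 ∧ t1 = x2 ∧ (x1 ⊕ x3)
t3 = t2 ⊕ t1 = (x2 ∧ (x1 ⊕ x3)) ⊕ (x1 ⊕ x3)
At x1=0, x2=0, x3=0: circuit gives 0, formula gives 0.
At x1=0, x2=0, x3=1: circuit gives 1, formula gives 1.
Agrees on all 8 inputs.

Yes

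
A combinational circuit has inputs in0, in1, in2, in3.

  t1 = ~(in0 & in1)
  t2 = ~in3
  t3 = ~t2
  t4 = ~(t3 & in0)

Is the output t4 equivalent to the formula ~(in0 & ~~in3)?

t2 = ~in3
t3 = ~t2 = ~~in3
t4 = ~(t3 & in0) = ~(~~in3 & in0)
At in0=1, in1=0, in2=0, in3=1: circuit gives 0, formula gives 0.
At in0=0, in1=0, in2=0, in3=0: circuit gives 1, formula gives 1.
Agrees on all 16 inputs.

Yes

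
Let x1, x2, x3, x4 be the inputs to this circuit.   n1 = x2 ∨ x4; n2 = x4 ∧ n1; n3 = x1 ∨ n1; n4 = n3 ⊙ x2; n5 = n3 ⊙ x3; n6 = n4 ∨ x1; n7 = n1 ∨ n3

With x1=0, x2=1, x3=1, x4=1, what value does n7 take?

n1 = 1 ∨ 1 = 1
n3 = 0 ∨ 1 = 1
n7 = 1 ∨ 1 = 1

1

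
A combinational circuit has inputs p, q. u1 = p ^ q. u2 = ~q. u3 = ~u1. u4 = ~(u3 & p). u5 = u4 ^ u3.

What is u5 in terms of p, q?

(~(~(p ^ q) & p)) ^ ~(p ^ q)

u1 = p ^ q
u3 = ~u1 = ~(p ^ q)
u4 = ~(u3 & p) = ~(~(p ^ q) & p)
u5 = u4 ^ u3 = (~(~(p ^ q) & p)) ^ ~(p ^ q)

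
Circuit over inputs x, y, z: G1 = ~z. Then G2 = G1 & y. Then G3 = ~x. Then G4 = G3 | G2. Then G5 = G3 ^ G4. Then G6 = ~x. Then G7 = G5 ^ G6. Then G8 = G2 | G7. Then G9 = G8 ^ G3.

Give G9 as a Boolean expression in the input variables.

G1 = ~z
G2 = G1 & y = ~z & y
G3 = ~x
G4 = G3 | G2 = ~x | (~z & y)
G5 = G3 ^ G4 = ~x ^ (~x | (~z & y))
G6 = ~x
G7 = G5 ^ G6 = (~x ^ (~x | (~z & y))) ^ ~x
G8 = G2 | G7 = (~z & y) | ((~x ^ (~x | (~z & y))) ^ ~x)
G9 = G8 ^ G3 = ((~z & y) | ((~x ^ (~x | (~z & y))) ^ ~x)) ^ ~x

((~z & y) | ((~x ^ (~x | (~z & y))) ^ ~x)) ^ ~x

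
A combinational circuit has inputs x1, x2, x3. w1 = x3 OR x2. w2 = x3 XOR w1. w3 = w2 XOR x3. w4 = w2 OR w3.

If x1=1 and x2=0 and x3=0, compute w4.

w1 = 0 OR 0 = 0
w2 = 0 XOR 0 = 0
w3 = 0 XOR 0 = 0
w4 = 0 OR 0 = 0

0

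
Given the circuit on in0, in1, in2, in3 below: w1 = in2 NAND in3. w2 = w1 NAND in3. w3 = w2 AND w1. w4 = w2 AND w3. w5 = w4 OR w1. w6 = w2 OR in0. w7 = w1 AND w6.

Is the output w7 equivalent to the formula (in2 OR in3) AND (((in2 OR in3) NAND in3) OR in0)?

No

w1 = in2 NAND in3
w2 = w1 NAND in3 = (in2 NAND in3) NAND in3
w6 = w2 OR in0 = ((in2 NAND in3) NAND in3) OR in0
w7 = w1 AND w6 = (in2 NAND in3) AND (((in2 NAND in3) NAND in3) OR in0)
At in0=0, in1=0, in2=0, in3=0: circuit gives 1, formula gives 0.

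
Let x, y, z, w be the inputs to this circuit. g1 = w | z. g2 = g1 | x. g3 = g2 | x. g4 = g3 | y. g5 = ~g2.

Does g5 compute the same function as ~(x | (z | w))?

g1 = w | z
g2 = g1 | x = (w | z) | x
g5 = ~g2 = ~((w | z) | x)
At x=0, y=0, z=0, w=1: circuit gives 0, formula gives 0.
At x=0, y=0, z=0, w=0: circuit gives 1, formula gives 1.
Agrees on all 16 inputs.

Yes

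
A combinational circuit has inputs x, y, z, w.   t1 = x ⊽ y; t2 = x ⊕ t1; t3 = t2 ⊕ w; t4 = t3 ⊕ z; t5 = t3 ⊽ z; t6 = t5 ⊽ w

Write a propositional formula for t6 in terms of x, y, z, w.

(((x ⊕ (x ⊽ y)) ⊕ w) ⊽ z) ⊽ w

t1 = x ⊽ y
t2 = x ⊕ t1 = x ⊕ (x ⊽ y)
t3 = t2 ⊕ w = (x ⊕ (x ⊽ y)) ⊕ w
t5 = t3 ⊽ z = ((x ⊕ (x ⊽ y)) ⊕ w) ⊽ z
t6 = t5 ⊽ w = (((x ⊕ (x ⊽ y)) ⊕ w) ⊽ z) ⊽ w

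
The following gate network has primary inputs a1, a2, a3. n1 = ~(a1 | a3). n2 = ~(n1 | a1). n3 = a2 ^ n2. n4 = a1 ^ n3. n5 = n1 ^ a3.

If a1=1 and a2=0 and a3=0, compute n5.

n1 = ~(1 | 0) = 0
n5 = 0 ^ 0 = 0

0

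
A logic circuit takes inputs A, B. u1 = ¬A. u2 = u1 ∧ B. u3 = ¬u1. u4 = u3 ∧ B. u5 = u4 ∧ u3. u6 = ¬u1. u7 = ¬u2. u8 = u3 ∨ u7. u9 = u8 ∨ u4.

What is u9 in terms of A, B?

(¬¬A ∨ ¬(¬A ∧ B)) ∨ (¬¬A ∧ B)

u1 = ¬A
u2 = u1 ∧ B = ¬A ∧ B
u3 = ¬u1 = ¬¬A
u4 = u3 ∧ B = ¬¬A ∧ B
u7 = ¬u2 = ¬(¬A ∧ B)
u8 = u3 ∨ u7 = ¬¬A ∨ ¬(¬A ∧ B)
u9 = u8 ∨ u4 = (¬¬A ∨ ¬(¬A ∧ B)) ∨ (¬¬A ∧ B)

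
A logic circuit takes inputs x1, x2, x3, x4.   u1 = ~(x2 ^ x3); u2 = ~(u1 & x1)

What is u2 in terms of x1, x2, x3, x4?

~((~(x2 ^ x3)) & x1)

u1 = ~(x2 ^ x3)
u2 = ~(u1 & x1) = ~((~(x2 ^ x3)) & x1)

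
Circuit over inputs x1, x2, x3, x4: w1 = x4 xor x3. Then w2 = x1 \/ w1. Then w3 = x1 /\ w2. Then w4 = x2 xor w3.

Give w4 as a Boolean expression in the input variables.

w1 = x4 xor x3
w2 = x1 \/ w1 = x1 \/ (x4 xor x3)
w3 = x1 /\ w2 = x1 /\ (x1 \/ (x4 xor x3))
w4 = x2 xor w3 = x2 xor (x1 /\ (x1 \/ (x4 xor x3)))

x2 xor (x1 /\ (x1 \/ (x4 xor x3)))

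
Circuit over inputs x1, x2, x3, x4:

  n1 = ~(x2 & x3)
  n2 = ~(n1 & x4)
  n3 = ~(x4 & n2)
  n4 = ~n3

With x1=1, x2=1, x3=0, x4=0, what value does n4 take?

n1 = ~(1 & 0) = 1
n2 = ~(1 & 0) = 1
n3 = ~(0 & 1) = 1
n4 = ~1 = 0

0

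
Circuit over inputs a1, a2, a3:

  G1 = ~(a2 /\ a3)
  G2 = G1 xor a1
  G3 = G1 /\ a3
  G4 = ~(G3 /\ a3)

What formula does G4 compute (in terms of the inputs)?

G1 = ~(a2 /\ a3)
G3 = G1 /\ a3 = (~(a2 /\ a3)) /\ a3
G4 = ~(G3 /\ a3) = ~(((~(a2 /\ a3)) /\ a3) /\ a3)

~(((~(a2 /\ a3)) /\ a3) /\ a3)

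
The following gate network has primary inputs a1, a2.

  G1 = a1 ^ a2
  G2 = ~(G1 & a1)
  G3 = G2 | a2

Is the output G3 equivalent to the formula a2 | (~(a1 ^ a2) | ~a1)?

Yes

G1 = a1 ^ a2
G2 = ~(G1 & a1) = ~((a1 ^ a2) & a1)
G3 = G2 | a2 = (~((a1 ^ a2) & a1)) | a2
At a1=1, a2=0: circuit gives 0, formula gives 0.
At a1=0, a2=0: circuit gives 1, formula gives 1.
Agrees on all 4 inputs.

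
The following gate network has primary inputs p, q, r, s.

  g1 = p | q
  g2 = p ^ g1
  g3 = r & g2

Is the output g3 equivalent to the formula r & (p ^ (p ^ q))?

No

g1 = p | q
g2 = p ^ g1 = p ^ (p | q)
g3 = r & g2 = r & (p ^ (p | q))
At p=1, q=1, r=1, s=0: circuit gives 0, formula gives 1.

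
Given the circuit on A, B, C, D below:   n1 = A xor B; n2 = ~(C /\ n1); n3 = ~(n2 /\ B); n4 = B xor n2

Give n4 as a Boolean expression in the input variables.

n1 = A xor B
n2 = ~(C /\ n1) = ~(C /\ (A xor B))
n4 = B xor n2 = B xor (~(C /\ (A xor B)))

B xor (~(C /\ (A xor B)))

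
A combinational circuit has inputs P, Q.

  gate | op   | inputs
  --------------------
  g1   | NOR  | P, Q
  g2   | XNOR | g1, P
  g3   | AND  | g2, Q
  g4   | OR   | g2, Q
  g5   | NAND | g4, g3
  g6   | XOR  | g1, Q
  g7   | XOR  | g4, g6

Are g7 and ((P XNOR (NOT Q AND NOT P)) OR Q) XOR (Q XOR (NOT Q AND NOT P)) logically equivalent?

Yes

g1 = P NOR Q
g2 = g1 XNOR P = (P NOR Q) XNOR P
g4 = g2 OR Q = ((P NOR Q) XNOR P) OR Q
g6 = g1 XOR Q = (P NOR Q) XOR Q
g7 = g4 XOR g6 = (((P NOR Q) XNOR P) OR Q) XOR ((P NOR Q) XOR Q)
At P=0, Q=1: circuit gives 0, formula gives 0.
At P=0, Q=0: circuit gives 1, formula gives 1.
Agrees on all 4 inputs.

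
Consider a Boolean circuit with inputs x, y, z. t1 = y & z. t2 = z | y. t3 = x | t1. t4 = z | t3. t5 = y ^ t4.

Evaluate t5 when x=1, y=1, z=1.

0

t1 = 1 & 1 = 1
t3 = 1 | 1 = 1
t4 = 1 | 1 = 1
t5 = 1 ^ 1 = 0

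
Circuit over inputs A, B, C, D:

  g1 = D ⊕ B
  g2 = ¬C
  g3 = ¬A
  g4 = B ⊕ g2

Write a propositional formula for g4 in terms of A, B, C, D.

B ⊕ ¬C

g2 = ¬C
g4 = B ⊕ g2 = B ⊕ ¬C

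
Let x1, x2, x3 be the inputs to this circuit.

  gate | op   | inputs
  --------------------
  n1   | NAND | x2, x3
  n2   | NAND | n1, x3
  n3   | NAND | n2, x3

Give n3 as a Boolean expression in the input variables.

n1 = x2 NAND x3
n2 = n1 NAND x3 = (x2 NAND x3) NAND x3
n3 = n2 NAND x3 = ((x2 NAND x3) NAND x3) NAND x3

((x2 NAND x3) NAND x3) NAND x3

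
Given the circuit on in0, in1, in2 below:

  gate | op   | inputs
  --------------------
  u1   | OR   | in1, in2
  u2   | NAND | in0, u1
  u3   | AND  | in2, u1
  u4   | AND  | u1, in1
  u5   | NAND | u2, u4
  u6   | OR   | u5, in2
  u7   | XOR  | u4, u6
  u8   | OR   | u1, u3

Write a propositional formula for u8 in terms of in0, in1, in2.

(in1 OR in2) OR (in2 AND (in1 OR in2))

u1 = in1 OR in2
u3 = in2 AND u1 = in2 AND (in1 OR in2)
u8 = u1 OR u3 = (in1 OR in2) OR (in2 AND (in1 OR in2))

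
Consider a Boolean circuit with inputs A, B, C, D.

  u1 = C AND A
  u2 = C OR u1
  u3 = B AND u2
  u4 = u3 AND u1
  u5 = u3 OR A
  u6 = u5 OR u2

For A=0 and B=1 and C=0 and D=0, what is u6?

0

u1 = 0 AND 0 = 0
u2 = 0 OR 0 = 0
u3 = 1 AND 0 = 0
u5 = 0 OR 0 = 0
u6 = 0 OR 0 = 0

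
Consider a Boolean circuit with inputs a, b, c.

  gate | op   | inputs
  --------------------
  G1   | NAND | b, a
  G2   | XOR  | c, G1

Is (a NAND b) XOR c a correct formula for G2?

G1 = b NAND a
G2 = c XOR G1 = c XOR (b NAND a)
At a=0, b=0, c=1: circuit gives 0, formula gives 0.
At a=0, b=0, c=0: circuit gives 1, formula gives 1.
Agrees on all 8 inputs.

Yes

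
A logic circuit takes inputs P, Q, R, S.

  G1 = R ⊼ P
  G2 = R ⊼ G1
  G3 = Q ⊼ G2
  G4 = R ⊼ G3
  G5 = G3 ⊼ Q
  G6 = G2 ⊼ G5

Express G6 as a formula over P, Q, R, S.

G1 = R ⊼ P
G2 = R ⊼ G1 = R ⊼ (R ⊼ P)
G3 = Q ⊼ G2 = Q ⊼ (R ⊼ (R ⊼ P))
G5 = G3 ⊼ Q = (Q ⊼ (R ⊼ (R ⊼ P))) ⊼ Q
G6 = G2 ⊼ G5 = (R ⊼ (R ⊼ P)) ⊼ ((Q ⊼ (R ⊼ (R ⊼ P))) ⊼ Q)

(R ⊼ (R ⊼ P)) ⊼ ((Q ⊼ (R ⊼ (R ⊼ P))) ⊼ Q)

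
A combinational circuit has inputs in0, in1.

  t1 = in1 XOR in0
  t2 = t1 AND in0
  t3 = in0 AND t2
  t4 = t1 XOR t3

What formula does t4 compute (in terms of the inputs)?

t1 = in1 XOR in0
t2 = t1 AND in0 = (in1 XOR in0) AND in0
t3 = in0 AND t2 = in0 AND ((in1 XOR in0) AND in0)
t4 = t1 XOR t3 = (in1 XOR in0) XOR (in0 AND ((in1 XOR in0) AND in0))

(in1 XOR in0) XOR (in0 AND ((in1 XOR in0) AND in0))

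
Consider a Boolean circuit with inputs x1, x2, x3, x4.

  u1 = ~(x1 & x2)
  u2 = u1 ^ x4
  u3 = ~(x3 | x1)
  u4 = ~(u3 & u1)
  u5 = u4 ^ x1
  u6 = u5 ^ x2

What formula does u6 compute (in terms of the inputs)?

u1 = ~(x1 & x2)
u3 = ~(x3 | x1)
u4 = ~(u3 & u1) = ~((~(x3 | x1)) & (~(x1 & x2)))
u5 = u4 ^ x1 = (~((~(x3 | x1)) & (~(x1 & x2)))) ^ x1
u6 = u5 ^ x2 = ((~((~(x3 | x1)) & (~(x1 & x2)))) ^ x1) ^ x2

((~((~(x3 | x1)) & (~(x1 & x2)))) ^ x1) ^ x2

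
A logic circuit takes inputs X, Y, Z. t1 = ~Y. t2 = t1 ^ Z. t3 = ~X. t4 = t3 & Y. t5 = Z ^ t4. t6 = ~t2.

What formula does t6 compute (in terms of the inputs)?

t1 = ~Y
t2 = t1 ^ Z = ~Y ^ Z
t6 = ~t2 = ~(~Y ^ Z)

~(~Y ^ Z)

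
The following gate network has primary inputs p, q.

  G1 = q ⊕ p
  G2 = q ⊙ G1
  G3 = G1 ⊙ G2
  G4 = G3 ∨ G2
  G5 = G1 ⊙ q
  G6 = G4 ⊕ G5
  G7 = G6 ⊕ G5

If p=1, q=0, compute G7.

G1 = 0 ⊕ 1 = 1
G2 = 0 ⊙ 1 = 0
G3 = 1 ⊙ 0 = 0
G4 = 0 ∨ 0 = 0
G5 = 1 ⊙ 0 = 0
G6 = 0 ⊕ 0 = 0
G7 = 0 ⊕ 0 = 0

0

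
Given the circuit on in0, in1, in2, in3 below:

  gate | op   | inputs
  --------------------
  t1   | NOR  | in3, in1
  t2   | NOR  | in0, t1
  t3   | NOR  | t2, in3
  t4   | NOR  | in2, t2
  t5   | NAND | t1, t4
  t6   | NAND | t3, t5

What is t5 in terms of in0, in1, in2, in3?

(in3 NOR in1) NAND (in2 NOR (in0 NOR (in3 NOR in1)))

t1 = in3 NOR in1
t2 = in0 NOR t1 = in0 NOR (in3 NOR in1)
t4 = in2 NOR t2 = in2 NOR (in0 NOR (in3 NOR in1))
t5 = t1 NAND t4 = (in3 NOR in1) NAND (in2 NOR (in0 NOR (in3 NOR in1)))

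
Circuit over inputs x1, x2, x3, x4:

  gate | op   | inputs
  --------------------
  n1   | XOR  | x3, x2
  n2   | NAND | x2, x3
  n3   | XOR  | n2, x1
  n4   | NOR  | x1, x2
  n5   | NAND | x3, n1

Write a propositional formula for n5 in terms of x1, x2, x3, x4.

x3 NAND (x3 XOR x2)

n1 = x3 XOR x2
n5 = x3 NAND n1 = x3 NAND (x3 XOR x2)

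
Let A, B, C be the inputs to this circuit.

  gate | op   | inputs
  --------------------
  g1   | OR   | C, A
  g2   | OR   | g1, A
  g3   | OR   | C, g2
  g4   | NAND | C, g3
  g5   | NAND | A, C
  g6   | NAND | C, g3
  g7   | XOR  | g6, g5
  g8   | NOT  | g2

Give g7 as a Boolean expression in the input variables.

g1 = C OR A
g2 = g1 OR A = (C OR A) OR A
g3 = C OR g2 = C OR ((C OR A) OR A)
g5 = A NAND C
g6 = C NAND g3 = C NAND (C OR ((C OR A) OR A))
g7 = g6 XOR g5 = (C NAND (C OR ((C OR A) OR A))) XOR (A NAND C)

(C NAND (C OR ((C OR A) OR A))) XOR (A NAND C)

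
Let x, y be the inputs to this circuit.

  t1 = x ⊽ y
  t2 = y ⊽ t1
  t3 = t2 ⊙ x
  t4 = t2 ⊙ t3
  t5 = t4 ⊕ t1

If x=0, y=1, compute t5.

0

t1 = 0 ⊽ 1 = 0
t2 = 1 ⊽ 0 = 0
t3 = 0 ⊙ 0 = 1
t4 = 0 ⊙ 1 = 0
t5 = 0 ⊕ 0 = 0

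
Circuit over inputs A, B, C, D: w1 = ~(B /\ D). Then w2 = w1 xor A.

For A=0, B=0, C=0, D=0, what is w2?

1

w1 = ~(0 /\ 0) = 1
w2 = 1 xor 0 = 1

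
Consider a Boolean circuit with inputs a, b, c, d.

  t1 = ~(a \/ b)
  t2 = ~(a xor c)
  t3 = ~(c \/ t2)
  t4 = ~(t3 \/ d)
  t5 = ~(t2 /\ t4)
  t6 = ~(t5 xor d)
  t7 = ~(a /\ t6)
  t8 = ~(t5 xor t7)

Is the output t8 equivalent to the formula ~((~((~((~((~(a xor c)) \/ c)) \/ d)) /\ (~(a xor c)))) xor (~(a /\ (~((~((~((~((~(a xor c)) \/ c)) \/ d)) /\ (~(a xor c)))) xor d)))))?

t2 = ~(a xor c)
t3 = ~(c \/ t2) = ~(c \/ (~(a xor c)))
t4 = ~(t3 \/ d) = ~((~(c \/ (~(a xor c)))) \/ d)
t5 = ~(t2 /\ t4) = ~((~(a xor c)) /\ (~((~(c \/ (~(a xor c)))) \/ d)))
t6 = ~(t5 xor d) = ~((~((~(a xor c)) /\ (~((~(c \/ (~(a xor c)))) \/ d)))) xor d)
t7 = ~(a /\ t6) = ~(a /\ (~((~((~(a xor c)) /\ (~((~(c \/ (~(a xor c)))) \/ d)))) xor d)))
t8 = ~(t5 xor t7) = ~((~((~(a xor c)) /\ (~((~(c \/ (~(a xor c)))) \/ d)))) xor (~(a /\ (~((~((~(a xor c)) /\ (~((~(c \/ (~(a xor c)))) \/ d)))) xor d)))))
At a=0, b=0, c=0, d=0: circuit gives 0, formula gives 0.
At a=0, b=0, c=0, d=1: circuit gives 1, formula gives 1.
Agrees on all 16 inputs.

Yes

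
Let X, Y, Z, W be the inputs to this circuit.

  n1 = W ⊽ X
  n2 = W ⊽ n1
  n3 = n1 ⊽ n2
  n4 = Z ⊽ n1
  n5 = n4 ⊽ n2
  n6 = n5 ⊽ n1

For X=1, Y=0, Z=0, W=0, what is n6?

1

n1 = 0 ⊽ 1 = 0
n2 = 0 ⊽ 0 = 1
n4 = 0 ⊽ 0 = 1
n5 = 1 ⊽ 1 = 0
n6 = 0 ⊽ 0 = 1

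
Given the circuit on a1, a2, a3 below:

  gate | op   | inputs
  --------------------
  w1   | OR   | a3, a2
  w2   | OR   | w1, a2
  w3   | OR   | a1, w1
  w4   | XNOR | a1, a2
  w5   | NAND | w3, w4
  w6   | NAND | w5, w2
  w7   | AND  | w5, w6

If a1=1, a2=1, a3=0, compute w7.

0

w1 = 0 OR 1 = 1
w2 = 1 OR 1 = 1
w3 = 1 OR 1 = 1
w4 = 1 XNOR 1 = 1
w5 = 1 NAND 1 = 0
w6 = 0 NAND 1 = 1
w7 = 0 AND 1 = 0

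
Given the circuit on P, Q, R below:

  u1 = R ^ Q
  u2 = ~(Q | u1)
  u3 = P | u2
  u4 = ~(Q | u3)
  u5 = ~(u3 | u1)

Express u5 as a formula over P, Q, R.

~((P | (~(Q | (R ^ Q)))) | (R ^ Q))

u1 = R ^ Q
u2 = ~(Q | u1) = ~(Q | (R ^ Q))
u3 = P | u2 = P | (~(Q | (R ^ Q)))
u5 = ~(u3 | u1) = ~((P | (~(Q | (R ^ Q)))) | (R ^ Q))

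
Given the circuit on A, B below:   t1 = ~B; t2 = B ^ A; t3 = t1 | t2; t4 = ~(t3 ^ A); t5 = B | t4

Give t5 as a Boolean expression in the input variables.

t1 = ~B
t2 = B ^ A
t3 = t1 | t2 = ~B | (B ^ A)
t4 = ~(t3 ^ A) = ~((~B | (B ^ A)) ^ A)
t5 = B | t4 = B | (~((~B | (B ^ A)) ^ A))

B | (~((~B | (B ^ A)) ^ A))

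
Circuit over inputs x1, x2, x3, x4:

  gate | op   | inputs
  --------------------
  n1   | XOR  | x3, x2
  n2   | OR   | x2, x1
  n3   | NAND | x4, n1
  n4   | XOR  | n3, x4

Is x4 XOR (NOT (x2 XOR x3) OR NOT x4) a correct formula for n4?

Yes

n1 = x3 XOR x2
n3 = x4 NAND n1 = x4 NAND (x3 XOR x2)
n4 = n3 XOR x4 = (x4 NAND (x3 XOR x2)) XOR x4
At x1=0, x2=0, x3=0, x4=1: circuit gives 0, formula gives 0.
At x1=0, x2=0, x3=0, x4=0: circuit gives 1, formula gives 1.
Agrees on all 16 inputs.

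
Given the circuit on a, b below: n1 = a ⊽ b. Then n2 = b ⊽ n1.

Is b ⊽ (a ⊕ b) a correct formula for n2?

No

n1 = a ⊽ b
n2 = b ⊽ n1 = b ⊽ (a ⊽ b)
At a=0, b=0: circuit gives 0, formula gives 1.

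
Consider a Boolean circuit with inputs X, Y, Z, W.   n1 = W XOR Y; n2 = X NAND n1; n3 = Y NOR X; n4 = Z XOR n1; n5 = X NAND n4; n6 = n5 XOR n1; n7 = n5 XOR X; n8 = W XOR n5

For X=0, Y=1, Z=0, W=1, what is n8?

0

n1 = 1 XOR 1 = 0
n4 = 0 XOR 0 = 0
n5 = 0 NAND 0 = 1
n8 = 1 XOR 1 = 0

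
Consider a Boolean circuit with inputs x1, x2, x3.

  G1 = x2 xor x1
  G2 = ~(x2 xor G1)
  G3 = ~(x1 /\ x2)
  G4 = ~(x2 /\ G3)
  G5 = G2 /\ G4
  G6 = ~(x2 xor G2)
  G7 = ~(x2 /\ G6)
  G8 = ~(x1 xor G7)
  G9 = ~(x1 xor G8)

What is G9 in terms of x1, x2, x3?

~(x1 xor (~(x1 xor (~(x2 /\ (~(x2 xor (~(x2 xor (x2 xor x1))))))))))

G1 = x2 xor x1
G2 = ~(x2 xor G1) = ~(x2 xor (x2 xor x1))
G6 = ~(x2 xor G2) = ~(x2 xor (~(x2 xor (x2 xor x1))))
G7 = ~(x2 /\ G6) = ~(x2 /\ (~(x2 xor (~(x2 xor (x2 xor x1))))))
G8 = ~(x1 xor G7) = ~(x1 xor (~(x2 /\ (~(x2 xor (~(x2 xor (x2 xor x1))))))))
G9 = ~(x1 xor G8) = ~(x1 xor (~(x1 xor (~(x2 /\ (~(x2 xor (~(x2 xor (x2 xor x1))))))))))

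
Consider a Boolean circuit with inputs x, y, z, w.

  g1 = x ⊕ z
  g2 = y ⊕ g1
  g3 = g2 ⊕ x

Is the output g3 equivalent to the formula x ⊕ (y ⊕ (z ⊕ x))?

g1 = x ⊕ z
g2 = y ⊕ g1 = y ⊕ (x ⊕ z)
g3 = g2 ⊕ x = (y ⊕ (x ⊕ z)) ⊕ x
At x=0, y=0, z=0, w=0: circuit gives 0, formula gives 0.
At x=0, y=0, z=1, w=0: circuit gives 1, formula gives 1.
Agrees on all 16 inputs.

Yes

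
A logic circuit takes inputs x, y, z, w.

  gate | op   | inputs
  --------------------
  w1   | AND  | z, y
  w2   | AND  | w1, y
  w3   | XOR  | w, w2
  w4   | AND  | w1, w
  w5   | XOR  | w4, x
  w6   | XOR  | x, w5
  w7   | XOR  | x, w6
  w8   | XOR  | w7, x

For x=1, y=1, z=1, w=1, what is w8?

1

w1 = 1 AND 1 = 1
w4 = 1 AND 1 = 1
w5 = 1 XOR 1 = 0
w6 = 1 XOR 0 = 1
w7 = 1 XOR 1 = 0
w8 = 0 XOR 1 = 1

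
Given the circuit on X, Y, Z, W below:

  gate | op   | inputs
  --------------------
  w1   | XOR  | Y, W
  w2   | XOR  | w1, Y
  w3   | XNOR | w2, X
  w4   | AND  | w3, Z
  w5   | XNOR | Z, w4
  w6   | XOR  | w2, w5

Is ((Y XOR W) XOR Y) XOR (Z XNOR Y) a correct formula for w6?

w1 = Y XOR W
w2 = w1 XOR Y = (Y XOR W) XOR Y
w3 = w2 XNOR X = ((Y XOR W) XOR Y) XNOR X
w4 = w3 AND Z = (((Y XOR W) XOR Y) XNOR X) AND Z
w5 = Z XNOR w4 = Z XNOR ((((Y XOR W) XOR Y) XNOR X) AND Z)
w6 = w2 XOR w5 = ((Y XOR W) XOR Y) XOR (Z XNOR ((((Y XOR W) XOR Y) XNOR X) AND Z))
At X=0, Y=0, Z=1, W=0: circuit gives 1, formula gives 0.

No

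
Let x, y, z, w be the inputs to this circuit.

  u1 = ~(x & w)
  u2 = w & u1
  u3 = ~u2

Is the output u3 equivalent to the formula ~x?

No

u1 = ~(x & w)
u2 = w & u1 = w & (~(x & w))
u3 = ~u2 = ~(w & (~(x & w)))
At x=0, y=0, z=0, w=1: circuit gives 0, formula gives 1.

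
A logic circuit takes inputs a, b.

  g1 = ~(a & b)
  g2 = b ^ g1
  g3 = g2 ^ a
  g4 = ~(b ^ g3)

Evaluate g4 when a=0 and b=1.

g1 = ~(0 & 1) = 1
g2 = 1 ^ 1 = 0
g3 = 0 ^ 0 = 0
g4 = ~(1 ^ 0) = 0

0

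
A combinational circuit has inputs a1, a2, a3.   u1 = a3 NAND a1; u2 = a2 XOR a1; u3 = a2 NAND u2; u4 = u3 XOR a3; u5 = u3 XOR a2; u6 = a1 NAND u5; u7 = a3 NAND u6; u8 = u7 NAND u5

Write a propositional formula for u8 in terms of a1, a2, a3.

(a3 NAND (a1 NAND ((a2 NAND (a2 XOR a1)) XOR a2))) NAND ((a2 NAND (a2 XOR a1)) XOR a2)

u2 = a2 XOR a1
u3 = a2 NAND u2 = a2 NAND (a2 XOR a1)
u5 = u3 XOR a2 = (a2 NAND (a2 XOR a1)) XOR a2
u6 = a1 NAND u5 = a1 NAND ((a2 NAND (a2 XOR a1)) XOR a2)
u7 = a3 NAND u6 = a3 NAND (a1 NAND ((a2 NAND (a2 XOR a1)) XOR a2))
u8 = u7 NAND u5 = (a3 NAND (a1 NAND ((a2 NAND (a2 XOR a1)) XOR a2))) NAND ((a2 NAND (a2 XOR a1)) XOR a2)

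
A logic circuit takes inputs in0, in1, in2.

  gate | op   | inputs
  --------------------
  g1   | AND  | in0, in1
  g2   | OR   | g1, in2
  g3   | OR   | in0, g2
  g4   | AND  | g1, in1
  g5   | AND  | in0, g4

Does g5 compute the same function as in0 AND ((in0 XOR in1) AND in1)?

No

g1 = in0 AND in1
g4 = g1 AND in1 = (in0 AND in1) AND in1
g5 = in0 AND g4 = in0 AND ((in0 AND in1) AND in1)
At in0=1, in1=1, in2=0: circuit gives 1, formula gives 0.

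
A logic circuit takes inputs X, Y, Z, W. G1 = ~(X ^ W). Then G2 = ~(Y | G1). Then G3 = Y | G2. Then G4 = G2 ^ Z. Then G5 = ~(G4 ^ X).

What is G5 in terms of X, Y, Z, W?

~(((~(Y | (~(X ^ W)))) ^ Z) ^ X)

G1 = ~(X ^ W)
G2 = ~(Y | G1) = ~(Y | (~(X ^ W)))
G4 = G2 ^ Z = (~(Y | (~(X ^ W)))) ^ Z
G5 = ~(G4 ^ X) = ~(((~(Y | (~(X ^ W)))) ^ Z) ^ X)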